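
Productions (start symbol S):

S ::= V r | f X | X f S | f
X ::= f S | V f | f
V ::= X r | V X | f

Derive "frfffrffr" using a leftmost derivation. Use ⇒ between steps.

S ⇒ Vr ⇒ VXr ⇒ XrXr ⇒ frXr ⇒ frfSr ⇒ frfXfSr ⇒ frffSfSr ⇒ frffVrfSr ⇒ frfffrfSr ⇒ frfffrffr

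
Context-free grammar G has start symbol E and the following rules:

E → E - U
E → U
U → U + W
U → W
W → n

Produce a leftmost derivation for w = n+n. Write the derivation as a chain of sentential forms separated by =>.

E => U => U+W => W+W => n+W => n+n

E => U   [E → U]
U => U+W   [U → U + W]
U+W => W+W   [U → W]
W+W => n+W   [W → n]
n+W => n+n   [W → n]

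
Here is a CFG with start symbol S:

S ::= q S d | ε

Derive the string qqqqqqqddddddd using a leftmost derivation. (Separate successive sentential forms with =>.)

S => qSd => qqSdd => qqqSddd => qqqqSdddd => qqqqqSddddd => qqqqqqSdddddd => qqqqqqqSddddddd => qqqqqqqddddddd

S => qSd   [S ::= q S d]
qSd => qqSdd   [S ::= q S d]
qqSdd => qqqSddd   [S ::= q S d]
qqqSddd => qqqqSdddd   [S ::= q S d]
qqqqSdddd => qqqqqSddddd   [S ::= q S d]
qqqqqSddddd => qqqqqqSdddddd   [S ::= q S d]
qqqqqqSdddddd => qqqqqqqSddddddd   [S ::= q S d]
qqqqqqqSddddddd => qqqqqqqddddddd   [S ::= ε]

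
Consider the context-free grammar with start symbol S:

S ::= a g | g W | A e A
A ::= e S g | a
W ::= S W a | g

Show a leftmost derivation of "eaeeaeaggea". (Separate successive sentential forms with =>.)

S => AeA   [S ::= A e A]
AeA => eSgeA   [A ::= e S g]
eSgeA => eAeAgeA   [S ::= A e A]
eAeAgeA => eaeAgeA   [A ::= a]
eaeAgeA => eaeeSggeA   [A ::= e S g]
eaeeSggeA => eaeeAeAggeA   [S ::= A e A]
eaeeAeAggeA => eaeeaeAggeA   [A ::= a]
eaeeaeAggeA => eaeeaeaggeA   [A ::= a]
eaeeaeaggeA => eaeeaeaggea   [A ::= a]

S => AeA => eSgeA => eAeAgeA => eaeAgeA => eaeeSggeA => eaeeAeAggeA => eaeeaeAggeA => eaeeaeaggeA => eaeeaeaggea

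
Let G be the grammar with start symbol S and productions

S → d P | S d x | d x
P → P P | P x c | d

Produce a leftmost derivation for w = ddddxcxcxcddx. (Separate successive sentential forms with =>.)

S => Sdx => dPdx => dPPdx => dPPPdx => ddPPdx => ddPPPdx => dddPPdx => dddPxcPdx => dddPxcxcPdx => dddPxcxcxcPdx => ddddxcxcxcPdx => ddddxcxcxcddx

S => Sdx   [S → S d x]
Sdx => dPdx   [S → d P]
dPdx => dPPdx   [P → P P]
dPPdx => dPPPdx   [P → P P]
dPPPdx => ddPPdx   [P → d]
ddPPdx => ddPPPdx   [P → P P]
ddPPPdx => dddPPdx   [P → d]
dddPPdx => dddPxcPdx   [P → P x c]
dddPxcPdx => dddPxcxcPdx   [P → P x c]
dddPxcxcPdx => dddPxcxcxcPdx   [P → P x c]
dddPxcxcxcPdx => ddddxcxcxcPdx   [P → d]
ddddxcxcxcPdx => ddddxcxcxcddx   [P → d]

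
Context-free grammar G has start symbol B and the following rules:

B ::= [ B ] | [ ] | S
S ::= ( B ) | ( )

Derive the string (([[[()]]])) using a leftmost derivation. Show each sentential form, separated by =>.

B => S => (B) => (S) => ((B)) => (([B])) => (([[B]])) => (([[[B]]])) => (([[[S]]])) => (([[[()]]]))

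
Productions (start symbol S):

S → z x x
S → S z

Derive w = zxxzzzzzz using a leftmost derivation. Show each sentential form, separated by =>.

S => Sz => Szz => Szzz => Szzzz => Szzzzz => Szzzzzz => zxxzzzzzz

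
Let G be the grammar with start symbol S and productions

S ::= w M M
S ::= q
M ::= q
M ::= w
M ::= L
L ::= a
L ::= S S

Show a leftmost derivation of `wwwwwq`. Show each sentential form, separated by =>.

S => wMM   [S ::= w M M]
wMM => wwM   [M ::= w]
wwM => wwL   [M ::= L]
wwL => wwSS   [L ::= S S]
wwSS => wwwMMS   [S ::= w M M]
wwwMMS => wwwwMS   [M ::= w]
wwwwMS => wwwwwS   [M ::= w]
wwwwwS => wwwwwq   [S ::= q]

S=>wMM=>wwM=>wwL=>wwSS=>wwwMMS=>wwwwMS=>wwwwwS=>wwwwwq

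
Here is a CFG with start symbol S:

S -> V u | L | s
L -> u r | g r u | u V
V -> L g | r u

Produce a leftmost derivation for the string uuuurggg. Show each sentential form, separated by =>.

S=>L=>uV=>uLg=>uuVg=>uuLgg=>uuuVgg=>uuuLggg=>uuuurggg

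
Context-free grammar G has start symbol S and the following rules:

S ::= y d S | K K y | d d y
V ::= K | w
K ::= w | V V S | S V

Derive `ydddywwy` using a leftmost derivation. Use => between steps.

S => ydS => ydKKy => ydSVKy => ydddyVKy => ydddywKy => ydddywwy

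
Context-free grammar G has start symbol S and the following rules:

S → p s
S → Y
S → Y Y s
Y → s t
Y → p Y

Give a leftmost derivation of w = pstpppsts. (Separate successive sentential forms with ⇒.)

S ⇒ YYs   [S → Y Y s]
YYs ⇒ pYYs   [Y → p Y]
pYYs ⇒ pstYs   [Y → s t]
pstYs ⇒ pstpYs   [Y → p Y]
pstpYs ⇒ pstppYs   [Y → p Y]
pstppYs ⇒ pstpppYs   [Y → p Y]
pstpppYs ⇒ pstpppsts   [Y → s t]

S ⇒ YYs ⇒ pYYs ⇒ pstYs ⇒ pstpYs ⇒ pstppYs ⇒ pstpppYs ⇒ pstpppsts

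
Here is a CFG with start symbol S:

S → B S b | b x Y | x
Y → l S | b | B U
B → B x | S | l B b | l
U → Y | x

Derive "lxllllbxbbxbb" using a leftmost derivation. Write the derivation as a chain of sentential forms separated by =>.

S => BSb => BxSb => lxSb => lxBSbb => lxlBbSbb => lxllBbbSbb => lxllBxbbSbb => lxlllBbxbbSbb => lxllllbxbbSbb => lxllllbxbbxbb

S => BSb   [S → B S b]
BSb => BxSb   [B → B x]
BxSb => lxSb   [B → l]
lxSb => lxBSbb   [S → B S b]
lxBSbb => lxlBbSbb   [B → l B b]
lxlBbSbb => lxllBbbSbb   [B → l B b]
lxllBbbSbb => lxllBxbbSbb   [B → B x]
lxllBxbbSbb => lxlllBbxbbSbb   [B → l B b]
lxlllBbxbbSbb => lxllllbxbbSbb   [B → l]
lxllllbxbbSbb => lxllllbxbbxbb   [S → x]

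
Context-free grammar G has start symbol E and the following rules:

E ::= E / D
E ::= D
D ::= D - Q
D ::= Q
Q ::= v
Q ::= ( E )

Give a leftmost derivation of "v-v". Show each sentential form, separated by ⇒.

E⇒D⇒D-Q⇒Q-Q⇒v-Q⇒v-v

E ⇒ D   [E ::= D]
D ⇒ D-Q   [D ::= D - Q]
D-Q ⇒ Q-Q   [D ::= Q]
Q-Q ⇒ v-Q   [Q ::= v]
v-Q ⇒ v-v   [Q ::= v]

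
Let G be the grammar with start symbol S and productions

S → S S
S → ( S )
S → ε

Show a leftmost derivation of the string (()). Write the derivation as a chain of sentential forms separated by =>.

S => (S)   [S → ( S )]
(S) => ((S))   [S → ( S )]
((S)) => (())   [S → ε]

S => (S) => ((S)) => (())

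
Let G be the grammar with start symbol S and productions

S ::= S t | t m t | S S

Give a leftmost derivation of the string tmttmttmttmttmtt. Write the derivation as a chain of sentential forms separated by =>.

S => St => SSt => SSSt => tmtSSt => tmtSSSt => tmtSSSSt => tmttmtSSSt => tmttmttmtSSt => tmttmttmttmtSt => tmttmttmttmttmtt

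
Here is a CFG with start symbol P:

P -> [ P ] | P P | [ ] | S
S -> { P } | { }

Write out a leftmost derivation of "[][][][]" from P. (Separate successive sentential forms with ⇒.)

P ⇒ PP   [P -> P P]
PP ⇒ []P   [P -> [ ]]
[]P ⇒ []PP   [P -> P P]
[]PP ⇒ [][]P   [P -> [ ]]
[][]P ⇒ [][]PP   [P -> P P]
[][]PP ⇒ [][][]P   [P -> [ ]]
[][][]P ⇒ [][][][]   [P -> [ ]]

P⇒PP⇒[]P⇒[]PP⇒[][]P⇒[][]PP⇒[][][]P⇒[][][][]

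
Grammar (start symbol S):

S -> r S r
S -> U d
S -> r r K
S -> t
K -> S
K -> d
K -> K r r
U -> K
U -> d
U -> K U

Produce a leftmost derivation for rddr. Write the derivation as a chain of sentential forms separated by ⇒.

S ⇒ rSr ⇒ rUdr ⇒ rddr

S ⇒ rSr   [S -> r S r]
rSr ⇒ rUdr   [S -> U d]
rUdr ⇒ rddr   [U -> d]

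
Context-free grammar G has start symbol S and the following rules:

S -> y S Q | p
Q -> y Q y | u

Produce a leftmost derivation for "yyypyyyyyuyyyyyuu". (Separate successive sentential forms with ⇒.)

S⇒ySQ⇒yySQQ⇒yyySQQQ⇒yyypQQQ⇒yyypyQyQQ⇒yyypyyQyyQQ⇒yyypyyyQyyyQQ⇒yyypyyyyQyyyyQQ⇒yyypyyyyyQyyyyyQQ⇒yyypyyyyyuyyyyyQQ⇒yyypyyyyyuyyyyyuQ⇒yyypyyyyyuyyyyyuu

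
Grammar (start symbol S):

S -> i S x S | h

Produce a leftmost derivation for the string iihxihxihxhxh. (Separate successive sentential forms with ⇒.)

S⇒iSxS⇒iiSxSxS⇒iihxSxS⇒iihxiSxSxS⇒iihxihxSxS⇒iihxihxiSxSxS⇒iihxihxihxSxS⇒iihxihxihxhxS⇒iihxihxihxhxh

S ⇒ iSxS   [S -> i S x S]
iSxS ⇒ iiSxSxS   [S -> i S x S]
iiSxSxS ⇒ iihxSxS   [S -> h]
iihxSxS ⇒ iihxiSxSxS   [S -> i S x S]
iihxiSxSxS ⇒ iihxihxSxS   [S -> h]
iihxihxSxS ⇒ iihxihxiSxSxS   [S -> i S x S]
iihxihxiSxSxS ⇒ iihxihxihxSxS   [S -> h]
iihxihxihxSxS ⇒ iihxihxihxhxS   [S -> h]
iihxihxihxhxS ⇒ iihxihxihxhxh   [S -> h]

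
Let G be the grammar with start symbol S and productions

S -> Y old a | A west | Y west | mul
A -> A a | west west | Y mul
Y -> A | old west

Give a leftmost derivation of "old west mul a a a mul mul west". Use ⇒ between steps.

S ⇒ Y west ⇒ A west ⇒ Y mul west ⇒ A mul west ⇒ Y mul mul west ⇒ A mul mul west ⇒ A a mul mul west ⇒ A a a mul mul west ⇒ A a a a mul mul west ⇒ Y mul a a a mul mul west ⇒ old west mul a a a mul mul west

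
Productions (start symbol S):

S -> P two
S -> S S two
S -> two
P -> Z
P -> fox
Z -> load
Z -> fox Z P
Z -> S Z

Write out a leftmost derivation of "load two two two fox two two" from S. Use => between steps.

S => S S two => S S two S two => P two S two S two => Z two S two S two => load two S two S two => load two two two S two => load two two two P two two => load two two two fox two two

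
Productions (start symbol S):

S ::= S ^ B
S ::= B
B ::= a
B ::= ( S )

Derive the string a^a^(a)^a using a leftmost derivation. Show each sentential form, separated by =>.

S => S^B   [S ::= S ^ B]
S^B => S^B^B   [S ::= S ^ B]
S^B^B => S^B^B^B   [S ::= S ^ B]
S^B^B^B => B^B^B^B   [S ::= B]
B^B^B^B => a^B^B^B   [B ::= a]
a^B^B^B => a^a^B^B   [B ::= a]
a^a^B^B => a^a^(S)^B   [B ::= ( S )]
a^a^(S)^B => a^a^(B)^B   [S ::= B]
a^a^(B)^B => a^a^(a)^B   [B ::= a]
a^a^(a)^B => a^a^(a)^a   [B ::= a]

S => S^B => S^B^B => S^B^B^B => B^B^B^B => a^B^B^B => a^a^B^B => a^a^(S)^B => a^a^(B)^B => a^a^(a)^B => a^a^(a)^a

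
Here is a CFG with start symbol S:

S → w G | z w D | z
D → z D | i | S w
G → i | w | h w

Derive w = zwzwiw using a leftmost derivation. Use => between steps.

S => zwD => zwSw => zwzwDw => zwzwiw

S => zwD   [S → z w D]
zwD => zwSw   [D → S w]
zwSw => zwzwDw   [S → z w D]
zwzwDw => zwzwiw   [D → i]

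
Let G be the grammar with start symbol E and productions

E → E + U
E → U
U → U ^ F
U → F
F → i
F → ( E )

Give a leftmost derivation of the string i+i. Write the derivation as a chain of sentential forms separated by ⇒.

E ⇒ E+U ⇒ U+U ⇒ F+U ⇒ i+U ⇒ i+F ⇒ i+i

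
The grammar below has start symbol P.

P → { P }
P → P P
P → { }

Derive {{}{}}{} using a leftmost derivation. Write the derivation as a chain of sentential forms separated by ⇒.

P⇒PP⇒{P}P⇒{PP}P⇒{{}P}P⇒{{}{}}P⇒{{}{}}{}

P ⇒ PP   [P → P P]
PP ⇒ {P}P   [P → { P }]
{P}P ⇒ {PP}P   [P → P P]
{PP}P ⇒ {{}P}P   [P → { }]
{{}P}P ⇒ {{}{}}P   [P → { }]
{{}{}}P ⇒ {{}{}}{}   [P → { }]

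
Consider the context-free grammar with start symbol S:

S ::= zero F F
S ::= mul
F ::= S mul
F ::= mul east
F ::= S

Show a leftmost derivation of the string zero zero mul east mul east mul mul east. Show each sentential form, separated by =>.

S => zero F F => zero S mul F => zero zero F F mul F => zero zero mul east F mul F => zero zero mul east mul east mul F => zero zero mul east mul east mul mul east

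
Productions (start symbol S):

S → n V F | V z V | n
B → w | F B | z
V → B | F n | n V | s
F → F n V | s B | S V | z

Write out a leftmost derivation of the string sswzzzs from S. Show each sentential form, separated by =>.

S => VzV   [S → V z V]
VzV => BzV   [V → B]
BzV => FBzV   [B → F B]
FBzV => sBBzV   [F → s B]
sBBzV => sFBBzV   [B → F B]
sFBBzV => ssBBBzV   [F → s B]
ssBBBzV => sswBBzV   [B → w]
sswBBzV => sswzBzV   [B → z]
sswzBzV => sswzzzV   [B → z]
sswzzzV => sswzzzs   [V → s]

S => VzV => BzV => FBzV => sBBzV => sFBBzV => ssBBBzV => sswBBzV => sswzBzV => sswzzzV => sswzzzs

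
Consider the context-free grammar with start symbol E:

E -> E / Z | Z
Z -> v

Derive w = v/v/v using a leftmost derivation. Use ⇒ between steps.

E ⇒ E/Z ⇒ E/Z/Z ⇒ Z/Z/Z ⇒ v/Z/Z ⇒ v/v/Z ⇒ v/v/v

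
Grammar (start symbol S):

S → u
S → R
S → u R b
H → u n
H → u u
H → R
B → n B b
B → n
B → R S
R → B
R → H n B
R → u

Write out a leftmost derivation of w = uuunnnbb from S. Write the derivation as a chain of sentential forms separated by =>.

S => uRb   [S → u R b]
uRb => uHnBb   [R → H n B]
uHnBb => uuunBb   [H → u u]
uuunBb => uuunnBbb   [B → n B b]
uuunnBbb => uuunnnbb   [B → n]

S => uRb => uHnBb => uuunBb => uuunnBbb => uuunnnbb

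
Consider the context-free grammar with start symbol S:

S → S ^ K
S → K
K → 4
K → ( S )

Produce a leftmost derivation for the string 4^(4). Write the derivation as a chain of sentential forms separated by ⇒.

S ⇒ S^K   [S → S ^ K]
S^K ⇒ K^K   [S → K]
K^K ⇒ 4^K   [K → 4]
4^K ⇒ 4^(S)   [K → ( S )]
4^(S) ⇒ 4^(K)   [S → K]
4^(K) ⇒ 4^(4)   [K → 4]

S ⇒ S^K ⇒ K^K ⇒ 4^K ⇒ 4^(S) ⇒ 4^(K) ⇒ 4^(4)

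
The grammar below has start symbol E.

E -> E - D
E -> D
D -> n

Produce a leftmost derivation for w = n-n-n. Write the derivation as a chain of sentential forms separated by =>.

E => E-D => E-D-D => D-D-D => n-D-D => n-n-D => n-n-n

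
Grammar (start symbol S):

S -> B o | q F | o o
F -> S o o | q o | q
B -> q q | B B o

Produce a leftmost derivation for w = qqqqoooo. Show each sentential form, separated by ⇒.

S ⇒ qF   [S -> q F]
qF ⇒ qSoo   [F -> S o o]
qSoo ⇒ qqFoo   [S -> q F]
qqFoo ⇒ qqSoooo   [F -> S o o]
qqSoooo ⇒ qqqFoooo   [S -> q F]
qqqFoooo ⇒ qqqqoooo   [F -> q]

S ⇒ qF ⇒ qSoo ⇒ qqFoo ⇒ qqSoooo ⇒ qqqFoooo ⇒ qqqqoooo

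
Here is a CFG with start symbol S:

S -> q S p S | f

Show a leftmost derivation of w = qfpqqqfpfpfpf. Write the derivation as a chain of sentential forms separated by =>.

S => qSpS   [S -> q S p S]
qSpS => qfpS   [S -> f]
qfpS => qfpqSpS   [S -> q S p S]
qfpqSpS => qfpqqSpSpS   [S -> q S p S]
qfpqqSpSpS => qfpqqqSpSpSpS   [S -> q S p S]
qfpqqqSpSpSpS => qfpqqqfpSpSpS   [S -> f]
qfpqqqfpSpSpS => qfpqqqfpfpSpS   [S -> f]
qfpqqqfpfpSpS => qfpqqqfpfpfpS   [S -> f]
qfpqqqfpfpfpS => qfpqqqfpfpfpf   [S -> f]

S=>qSpS=>qfpS=>qfpqSpS=>qfpqqSpSpS=>qfpqqqSpSpSpS=>qfpqqqfpSpSpS=>qfpqqqfpfpSpS=>qfpqqqfpfpfpS=>qfpqqqfpfpfpf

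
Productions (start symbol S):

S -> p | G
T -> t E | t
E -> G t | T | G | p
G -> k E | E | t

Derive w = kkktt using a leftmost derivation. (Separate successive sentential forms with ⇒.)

S⇒G⇒kE⇒kGt⇒kkEt⇒kkGt⇒kkkEt⇒kkkGt⇒kkktt

S ⇒ G   [S -> G]
G ⇒ kE   [G -> k E]
kE ⇒ kGt   [E -> G t]
kGt ⇒ kkEt   [G -> k E]
kkEt ⇒ kkGt   [E -> G]
kkGt ⇒ kkkEt   [G -> k E]
kkkEt ⇒ kkkGt   [E -> G]
kkkGt ⇒ kkktt   [G -> t]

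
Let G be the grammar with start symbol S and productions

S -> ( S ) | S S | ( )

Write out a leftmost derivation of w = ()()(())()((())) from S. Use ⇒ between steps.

S ⇒ SS ⇒ SSS ⇒ ()SS ⇒ ()()S ⇒ ()()SS ⇒ ()()SSS ⇒ ()()(S)SS ⇒ ()()(())SS ⇒ ()()(())()S ⇒ ()()(())()(S) ⇒ ()()(())()((S)) ⇒ ()()(())()((()))

S ⇒ SS   [S -> S S]
SS ⇒ SSS   [S -> S S]
SSS ⇒ ()SS   [S -> ( )]
()SS ⇒ ()()S   [S -> ( )]
()()S ⇒ ()()SS   [S -> S S]
()()SS ⇒ ()()SSS   [S -> S S]
()()SSS ⇒ ()()(S)SS   [S -> ( S )]
()()(S)SS ⇒ ()()(())SS   [S -> ( )]
()()(())SS ⇒ ()()(())()S   [S -> ( )]
()()(())()S ⇒ ()()(())()(S)   [S -> ( S )]
()()(())()(S) ⇒ ()()(())()((S))   [S -> ( S )]
()()(())()((S)) ⇒ ()()(())()((()))   [S -> ( )]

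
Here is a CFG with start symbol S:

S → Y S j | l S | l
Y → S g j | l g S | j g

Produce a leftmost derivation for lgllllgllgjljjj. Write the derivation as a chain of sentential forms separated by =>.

S => YSj => lgSSj => lglSSj => lgllSSj => lglllSj => lglllYSjj => lgllllgSSjj => lgllllglSjj => lgllllglYSjjj => lgllllglSgjSjjj => lgllllgllgjSjjj => lgllllgllgjljjj

S => YSj   [S → Y S j]
YSj => lgSSj   [Y → l g S]
lgSSj => lglSSj   [S → l S]
lglSSj => lgllSSj   [S → l S]
lgllSSj => lglllSj   [S → l]
lglllSj => lglllYSjj   [S → Y S j]
lglllYSjj => lgllllgSSjj   [Y → l g S]
lgllllgSSjj => lgllllglSjj   [S → l]
lgllllglSjj => lgllllglYSjjj   [S → Y S j]
lgllllglYSjjj => lgllllglSgjSjjj   [Y → S g j]
lgllllglSgjSjjj => lgllllgllgjSjjj   [S → l]
lgllllgllgjSjjj => lgllllgllgjljjj   [S → l]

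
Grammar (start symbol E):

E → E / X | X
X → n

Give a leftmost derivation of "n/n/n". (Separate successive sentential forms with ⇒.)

E ⇒ E/X   [E → E / X]
E/X ⇒ E/X/X   [E → E / X]
E/X/X ⇒ X/X/X   [E → X]
X/X/X ⇒ n/X/X   [X → n]
n/X/X ⇒ n/n/X   [X → n]
n/n/X ⇒ n/n/n   [X → n]

E⇒E/X⇒E/X/X⇒X/X/X⇒n/X/X⇒n/n/X⇒n/n/n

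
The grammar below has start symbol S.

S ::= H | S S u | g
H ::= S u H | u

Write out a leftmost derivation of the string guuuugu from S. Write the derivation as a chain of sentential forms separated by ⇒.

S ⇒ SSu ⇒ HSu ⇒ SuHSu ⇒ HuHSu ⇒ SuHuHSu ⇒ guHuHSu ⇒ guuuHSu ⇒ guuuuSu ⇒ guuuugu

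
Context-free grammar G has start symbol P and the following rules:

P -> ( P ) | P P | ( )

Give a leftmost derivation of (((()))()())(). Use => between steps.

P => PP   [P -> P P]
PP => (P)P   [P -> ( P )]
(P)P => (PP)P   [P -> P P]
(PP)P => (PPP)P   [P -> P P]
(PPP)P => ((P)PP)P   [P -> ( P )]
((P)PP)P => (((P))PP)P   [P -> ( P )]
(((P))PP)P => (((()))PP)P   [P -> ( )]
(((()))PP)P => (((()))()P)P   [P -> ( )]
(((()))()P)P => (((()))()())P   [P -> ( )]
(((()))()())P => (((()))()())()   [P -> ( )]

P=>PP=>(P)P=>(PP)P=>(PPP)P=>((P)PP)P=>(((P))PP)P=>(((()))PP)P=>(((()))()P)P=>(((()))()())P=>(((()))()())()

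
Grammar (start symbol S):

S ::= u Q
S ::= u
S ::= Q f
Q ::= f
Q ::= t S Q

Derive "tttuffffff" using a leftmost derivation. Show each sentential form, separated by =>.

S=>Qf=>tSQf=>tQfQf=>ttSQfQf=>ttQfQfQf=>tttSQfQfQf=>tttuQfQfQf=>tttuffQfQf=>tttuffffQf=>tttuffffff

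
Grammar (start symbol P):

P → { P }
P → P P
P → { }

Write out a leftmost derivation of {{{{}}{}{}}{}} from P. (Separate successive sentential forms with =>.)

P => {P} => {PP} => {{P}P} => {{PP}P} => {{PPP}P} => {{{P}PP}P} => {{{{}}PP}P} => {{{{}}{}P}P} => {{{{}}{}{}}P} => {{{{}}{}{}}{}}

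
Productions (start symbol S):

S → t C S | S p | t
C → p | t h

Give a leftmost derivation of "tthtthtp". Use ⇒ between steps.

S ⇒ Sp   [S → S p]
Sp ⇒ tCSp   [S → t C S]
tCSp ⇒ tthSp   [C → t h]
tthSp ⇒ tthtCSp   [S → t C S]
tthtCSp ⇒ tthtthSp   [C → t h]
tthtthSp ⇒ tthtthtp   [S → t]

S ⇒ Sp ⇒ tCSp ⇒ tthSp ⇒ tthtCSp ⇒ tthtthSp ⇒ tthtthtp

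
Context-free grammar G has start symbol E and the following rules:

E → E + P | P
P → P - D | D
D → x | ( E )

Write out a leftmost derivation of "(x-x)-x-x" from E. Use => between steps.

E => P   [E → P]
P => P-D   [P → P - D]
P-D => P-D-D   [P → P - D]
P-D-D => D-D-D   [P → D]
D-D-D => (E)-D-D   [D → ( E )]
(E)-D-D => (P)-D-D   [E → P]
(P)-D-D => (P-D)-D-D   [P → P - D]
(P-D)-D-D => (D-D)-D-D   [P → D]
(D-D)-D-D => (x-D)-D-D   [D → x]
(x-D)-D-D => (x-x)-D-D   [D → x]
(x-x)-D-D => (x-x)-x-D   [D → x]
(x-x)-x-D => (x-x)-x-x   [D → x]

E => P => P-D => P-D-D => D-D-D => (E)-D-D => (P)-D-D => (P-D)-D-D => (D-D)-D-D => (x-D)-D-D => (x-x)-D-D => (x-x)-x-D => (x-x)-x-x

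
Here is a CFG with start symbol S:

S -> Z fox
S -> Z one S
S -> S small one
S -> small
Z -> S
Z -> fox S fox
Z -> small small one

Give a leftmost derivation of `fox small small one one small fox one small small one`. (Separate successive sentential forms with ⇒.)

S ⇒ S small one ⇒ Z one S small one ⇒ fox S fox one S small one ⇒ fox Z one S fox one S small one ⇒ fox small small one one S fox one S small one ⇒ fox small small one one small fox one S small one ⇒ fox small small one one small fox one small small one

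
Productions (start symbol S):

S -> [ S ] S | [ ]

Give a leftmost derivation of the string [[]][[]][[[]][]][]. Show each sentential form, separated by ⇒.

S ⇒ [S]S ⇒ [[]]S ⇒ [[]][S]S ⇒ [[]][[]]S ⇒ [[]][[]][S]S ⇒ [[]][[]][[S]S]S ⇒ [[]][[]][[[]]S]S ⇒ [[]][[]][[[]][]]S ⇒ [[]][[]][[[]][]][]

S ⇒ [S]S   [S -> [ S ] S]
[S]S ⇒ [[]]S   [S -> [ ]]
[[]]S ⇒ [[]][S]S   [S -> [ S ] S]
[[]][S]S ⇒ [[]][[]]S   [S -> [ ]]
[[]][[]]S ⇒ [[]][[]][S]S   [S -> [ S ] S]
[[]][[]][S]S ⇒ [[]][[]][[S]S]S   [S -> [ S ] S]
[[]][[]][[S]S]S ⇒ [[]][[]][[[]]S]S   [S -> [ ]]
[[]][[]][[[]]S]S ⇒ [[]][[]][[[]][]]S   [S -> [ ]]
[[]][[]][[[]][]]S ⇒ [[]][[]][[[]][]][]   [S -> [ ]]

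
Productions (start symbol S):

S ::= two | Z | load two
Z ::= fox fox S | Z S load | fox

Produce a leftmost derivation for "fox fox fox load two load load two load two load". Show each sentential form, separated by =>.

S => Z => Z S load => Z S load S load => fox fox S S load S load => fox fox Z S load S load => fox fox Z S load S load S load => fox fox fox S load S load S load => fox fox fox load two load S load S load => fox fox fox load two load load two load S load => fox fox fox load two load load two load two load

S => Z   [S ::= Z]
Z => Z S load   [Z ::= Z S load]
Z S load => Z S load S load   [Z ::= Z S load]
Z S load S load => fox fox S S load S load   [Z ::= fox fox S]
fox fox S S load S load => fox fox Z S load S load   [S ::= Z]
fox fox Z S load S load => fox fox Z S load S load S load   [Z ::= Z S load]
fox fox Z S load S load S load => fox fox fox S load S load S load   [Z ::= fox]
fox fox fox S load S load S load => fox fox fox load two load S load S load   [S ::= load two]
fox fox fox load two load S load S load => fox fox fox load two load load two load S load   [S ::= load two]
fox fox fox load two load load two load S load => fox fox fox load two load load two load two load   [S ::= two]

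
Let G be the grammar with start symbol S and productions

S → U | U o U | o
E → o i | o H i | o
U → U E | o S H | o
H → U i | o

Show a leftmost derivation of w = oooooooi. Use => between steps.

S => U => UE => oSHE => oUoUHE => oooUHE => oooUEHE => ooooEHE => oooooHE => ooooooE => oooooooi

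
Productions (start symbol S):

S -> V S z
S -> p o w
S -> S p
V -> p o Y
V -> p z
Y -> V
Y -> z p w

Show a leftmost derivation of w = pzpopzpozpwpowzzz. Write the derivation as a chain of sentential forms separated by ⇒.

S ⇒ VSz   [S -> V S z]
VSz ⇒ pzSz   [V -> p z]
pzSz ⇒ pzVSzz   [S -> V S z]
pzVSzz ⇒ pzpoYSzz   [V -> p o Y]
pzpoYSzz ⇒ pzpoVSzz   [Y -> V]
pzpoVSzz ⇒ pzpopzSzz   [V -> p z]
pzpopzSzz ⇒ pzpopzVSzzz   [S -> V S z]
pzpopzVSzzz ⇒ pzpopzpoYSzzz   [V -> p o Y]
pzpopzpoYSzzz ⇒ pzpopzpozpwSzzz   [Y -> z p w]
pzpopzpozpwSzzz ⇒ pzpopzpozpwpowzzz   [S -> p o w]

S⇒VSz⇒pzSz⇒pzVSzz⇒pzpoYSzz⇒pzpoVSzz⇒pzpopzSzz⇒pzpopzVSzzz⇒pzpopzpoYSzzz⇒pzpopzpozpwSzzz⇒pzpopzpozpwpowzzz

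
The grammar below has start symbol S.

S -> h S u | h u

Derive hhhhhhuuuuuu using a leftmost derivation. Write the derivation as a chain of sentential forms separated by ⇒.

S⇒hSu⇒hhSuu⇒hhhSuuu⇒hhhhSuuuu⇒hhhhhSuuuuu⇒hhhhhhuuuuuu

S ⇒ hSu   [S -> h S u]
hSu ⇒ hhSuu   [S -> h S u]
hhSuu ⇒ hhhSuuu   [S -> h S u]
hhhSuuu ⇒ hhhhSuuuu   [S -> h S u]
hhhhSuuuu ⇒ hhhhhSuuuuu   [S -> h S u]
hhhhhSuuuuu ⇒ hhhhhhuuuuuu   [S -> h u]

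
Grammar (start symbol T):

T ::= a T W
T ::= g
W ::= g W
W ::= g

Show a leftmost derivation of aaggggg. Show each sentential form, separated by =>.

T => aTW   [T ::= a T W]
aTW => aaTWW   [T ::= a T W]
aaTWW => aagWW   [T ::= g]
aagWW => aaggWW   [W ::= g W]
aaggWW => aagggW   [W ::= g]
aagggW => aaggggW   [W ::= g W]
aaggggW => aaggggg   [W ::= g]

T => aTW => aaTWW => aagWW => aaggWW => aagggW => aaggggW => aaggggg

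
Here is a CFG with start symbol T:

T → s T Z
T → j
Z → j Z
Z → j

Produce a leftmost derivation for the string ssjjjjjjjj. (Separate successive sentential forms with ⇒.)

T ⇒ sTZ ⇒ ssTZZ ⇒ ssjZZ ⇒ ssjjZZ ⇒ ssjjjZZ ⇒ ssjjjjZZ ⇒ ssjjjjjZZ ⇒ ssjjjjjjZ ⇒ ssjjjjjjjZ ⇒ ssjjjjjjjj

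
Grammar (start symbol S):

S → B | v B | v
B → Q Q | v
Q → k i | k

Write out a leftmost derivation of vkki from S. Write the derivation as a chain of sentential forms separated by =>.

S=>vB=>vQQ=>vkQ=>vkki

S => vB   [S → v B]
vB => vQQ   [B → Q Q]
vQQ => vkQ   [Q → k]
vkQ => vkki   [Q → k i]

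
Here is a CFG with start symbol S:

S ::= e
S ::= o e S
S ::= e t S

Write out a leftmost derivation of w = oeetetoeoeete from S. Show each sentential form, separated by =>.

S => oeS   [S ::= o e S]
oeS => oeetS   [S ::= e t S]
oeetS => oeetetS   [S ::= e t S]
oeetetS => oeetetoeS   [S ::= o e S]
oeetetoeS => oeetetoeoeS   [S ::= o e S]
oeetetoeoeS => oeetetoeoeetS   [S ::= e t S]
oeetetoeoeetS => oeetetoeoeete   [S ::= e]

S=>oeS=>oeetS=>oeetetS=>oeetetoeS=>oeetetoeoeS=>oeetetoeoeetS=>oeetetoeoeete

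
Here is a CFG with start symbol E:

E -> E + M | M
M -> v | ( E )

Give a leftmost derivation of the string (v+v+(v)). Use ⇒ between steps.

E ⇒ M ⇒ (E) ⇒ (E+M) ⇒ (E+M+M) ⇒ (M+M+M) ⇒ (v+M+M) ⇒ (v+v+M) ⇒ (v+v+(E)) ⇒ (v+v+(M)) ⇒ (v+v+(v))

E ⇒ M   [E -> M]
M ⇒ (E)   [M -> ( E )]
(E) ⇒ (E+M)   [E -> E + M]
(E+M) ⇒ (E+M+M)   [E -> E + M]
(E+M+M) ⇒ (M+M+M)   [E -> M]
(M+M+M) ⇒ (v+M+M)   [M -> v]
(v+M+M) ⇒ (v+v+M)   [M -> v]
(v+v+M) ⇒ (v+v+(E))   [M -> ( E )]
(v+v+(E)) ⇒ (v+v+(M))   [E -> M]
(v+v+(M)) ⇒ (v+v+(v))   [M -> v]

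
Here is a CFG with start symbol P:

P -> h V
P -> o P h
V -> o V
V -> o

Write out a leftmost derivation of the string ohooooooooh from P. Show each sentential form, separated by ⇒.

P⇒oPh⇒ohVh⇒ohoVh⇒ohooVh⇒ohoooVh⇒ohooooVh⇒ohoooooVh⇒ohooooooVh⇒ohoooooooVh⇒ohooooooooh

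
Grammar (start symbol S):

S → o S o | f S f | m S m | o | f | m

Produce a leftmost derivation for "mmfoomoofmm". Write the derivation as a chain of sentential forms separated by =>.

S => mSm   [S → m S m]
mSm => mmSmm   [S → m S m]
mmSmm => mmfSfmm   [S → f S f]
mmfSfmm => mmfoSofmm   [S → o S o]
mmfoSofmm => mmfooSoofmm   [S → o S o]
mmfooSoofmm => mmfoomoofmm   [S → m]

S => mSm => mmSmm => mmfSfmm => mmfoSofmm => mmfooSoofmm => mmfoomoofmm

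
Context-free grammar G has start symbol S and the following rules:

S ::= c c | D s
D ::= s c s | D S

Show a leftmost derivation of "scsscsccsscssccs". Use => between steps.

S => Ds   [S ::= D s]
Ds => DSs   [D ::= D S]
DSs => DSSs   [D ::= D S]
DSSs => DSSSs   [D ::= D S]
DSSSs => scsSSSs   [D ::= s c s]
scsSSSs => scsDsSSs   [S ::= D s]
scsDsSSs => scsDSsSSs   [D ::= D S]
scsDSsSSs => scsscsSsSSs   [D ::= s c s]
scsscsSsSSs => scsscsccsSSs   [S ::= c c]
scsscsccsSSs => scsscsccsDsSs   [S ::= D s]
scsscsccsDsSs => scsscsccsscssSs   [D ::= s c s]
scsscsccsscssSs => scsscsccsscssccs   [S ::= c c]

S => Ds => DSs => DSSs => DSSSs => scsSSSs => scsDsSSs => scsDSsSSs => scsscsSsSSs => scsscsccsSSs => scsscsccsDsSs => scsscsccsscssSs => scsscsccsscssccs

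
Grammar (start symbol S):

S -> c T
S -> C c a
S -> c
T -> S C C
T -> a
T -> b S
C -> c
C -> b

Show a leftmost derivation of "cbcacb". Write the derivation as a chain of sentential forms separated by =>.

S => cT => cSCC => cCcaCC => cbcaCC => cbcacC => cbcacb

S => cT   [S -> c T]
cT => cSCC   [T -> S C C]
cSCC => cCcaCC   [S -> C c a]
cCcaCC => cbcaCC   [C -> b]
cbcaCC => cbcacC   [C -> c]
cbcacC => cbcacb   [C -> b]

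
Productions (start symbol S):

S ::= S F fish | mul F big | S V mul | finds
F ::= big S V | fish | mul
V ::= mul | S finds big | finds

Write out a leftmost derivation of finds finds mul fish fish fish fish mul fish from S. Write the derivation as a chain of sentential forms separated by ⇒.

S ⇒ S F fish   [S ::= S F fish]
S F fish ⇒ S F fish F fish   [S ::= S F fish]
S F fish F fish ⇒ S F fish F fish F fish   [S ::= S F fish]
S F fish F fish F fish ⇒ S V mul F fish F fish F fish   [S ::= S V mul]
S V mul F fish F fish F fish ⇒ finds V mul F fish F fish F fish   [S ::= finds]
finds V mul F fish F fish F fish ⇒ finds finds mul F fish F fish F fish   [V ::= finds]
finds finds mul F fish F fish F fish ⇒ finds finds mul fish fish F fish F fish   [F ::= fish]
finds finds mul fish fish F fish F fish ⇒ finds finds mul fish fish fish fish F fish   [F ::= fish]
finds finds mul fish fish fish fish F fish ⇒ finds finds mul fish fish fish fish mul fish   [F ::= mul]

S ⇒ S F fish ⇒ S F fish F fish ⇒ S F fish F fish F fish ⇒ S V mul F fish F fish F fish ⇒ finds V mul F fish F fish F fish ⇒ finds finds mul F fish F fish F fish ⇒ finds finds mul fish fish F fish F fish ⇒ finds finds mul fish fish fish fish F fish ⇒ finds finds mul fish fish fish fish mul fish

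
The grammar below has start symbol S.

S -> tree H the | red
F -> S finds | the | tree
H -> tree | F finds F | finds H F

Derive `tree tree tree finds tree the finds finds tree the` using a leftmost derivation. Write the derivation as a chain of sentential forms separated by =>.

S => tree H the   [S -> tree H the]
tree H the => tree F finds F the   [H -> F finds F]
tree F finds F the => tree S finds finds F the   [F -> S finds]
tree S finds finds F the => tree tree H the finds finds F the   [S -> tree H the]
tree tree H the finds finds F the => tree tree F finds F the finds finds F the   [H -> F finds F]
tree tree F finds F the finds finds F the => tree tree tree finds F the finds finds F the   [F -> tree]
tree tree tree finds F the finds finds F the => tree tree tree finds tree the finds finds F the   [F -> tree]
tree tree tree finds tree the finds finds F the => tree tree tree finds tree the finds finds tree the   [F -> tree]

S => tree H the => tree F finds F the => tree S finds finds F the => tree tree H the finds finds F the => tree tree F finds F the finds finds F the => tree tree tree finds F the finds finds F the => tree tree tree finds tree the finds finds F the => tree tree tree finds tree the finds finds tree the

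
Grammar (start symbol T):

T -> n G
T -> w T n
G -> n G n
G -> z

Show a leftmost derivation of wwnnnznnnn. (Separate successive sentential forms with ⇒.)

T⇒wTn⇒wwTnn⇒wwnGnn⇒wwnnGnnn⇒wwnnnGnnnn⇒wwnnnznnnn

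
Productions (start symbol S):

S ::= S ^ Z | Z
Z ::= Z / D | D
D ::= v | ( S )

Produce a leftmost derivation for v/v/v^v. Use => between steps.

S=>S^Z=>Z^Z=>Z/D^Z=>Z/D/D^Z=>D/D/D^Z=>v/D/D^Z=>v/v/D^Z=>v/v/v^Z=>v/v/v^D=>v/v/v^v

S => S^Z   [S ::= S ^ Z]
S^Z => Z^Z   [S ::= Z]
Z^Z => Z/D^Z   [Z ::= Z / D]
Z/D^Z => Z/D/D^Z   [Z ::= Z / D]
Z/D/D^Z => D/D/D^Z   [Z ::= D]
D/D/D^Z => v/D/D^Z   [D ::= v]
v/D/D^Z => v/v/D^Z   [D ::= v]
v/v/D^Z => v/v/v^Z   [D ::= v]
v/v/v^Z => v/v/v^D   [Z ::= D]
v/v/v^D => v/v/v^v   [D ::= v]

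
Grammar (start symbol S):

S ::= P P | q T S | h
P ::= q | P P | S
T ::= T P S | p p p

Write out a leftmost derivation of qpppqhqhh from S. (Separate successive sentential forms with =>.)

S => qTS => qTPSS => qTPSPSS => qpppPSPSS => qpppqSPSS => qpppqhPSS => qpppqhqSS => qpppqhqhS => qpppqhqhh

S => qTS   [S ::= q T S]
qTS => qTPSS   [T ::= T P S]
qTPSS => qTPSPSS   [T ::= T P S]
qTPSPSS => qpppPSPSS   [T ::= p p p]
qpppPSPSS => qpppqSPSS   [P ::= q]
qpppqSPSS => qpppqhPSS   [S ::= h]
qpppqhPSS => qpppqhqSS   [P ::= q]
qpppqhqSS => qpppqhqhS   [S ::= h]
qpppqhqhS => qpppqhqhh   [S ::= h]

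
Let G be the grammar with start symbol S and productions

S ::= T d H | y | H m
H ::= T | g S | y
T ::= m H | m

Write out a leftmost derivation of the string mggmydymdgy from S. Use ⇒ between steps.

S ⇒ TdH   [S ::= T d H]
TdH ⇒ mHdH   [T ::= m H]
mHdH ⇒ mgSdH   [H ::= g S]
mgSdH ⇒ mgHmdH   [S ::= H m]
mgHmdH ⇒ mggSmdH   [H ::= g S]
mggSmdH ⇒ mggTdHmdH   [S ::= T d H]
mggTdHmdH ⇒ mggmHdHmdH   [T ::= m H]
mggmHdHmdH ⇒ mggmydHmdH   [H ::= y]
mggmydHmdH ⇒ mggmydymdH   [H ::= y]
mggmydymdH ⇒ mggmydymdgS   [H ::= g S]
mggmydymdgS ⇒ mggmydymdgy   [S ::= y]

S⇒TdH⇒mHdH⇒mgSdH⇒mgHmdH⇒mggSmdH⇒mggTdHmdH⇒mggmHdHmdH⇒mggmydHmdH⇒mggmydymdH⇒mggmydymdgS⇒mggmydymdgy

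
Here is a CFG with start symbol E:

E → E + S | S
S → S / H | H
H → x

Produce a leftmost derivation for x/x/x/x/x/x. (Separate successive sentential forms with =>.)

E => S   [E → S]
S => S/H   [S → S / H]
S/H => S/H/H   [S → S / H]
S/H/H => S/H/H/H   [S → S / H]
S/H/H/H => S/H/H/H/H   [S → S / H]
S/H/H/H/H => S/H/H/H/H/H   [S → S / H]
S/H/H/H/H/H => H/H/H/H/H/H   [S → H]
H/H/H/H/H/H => x/H/H/H/H/H   [H → x]
x/H/H/H/H/H => x/x/H/H/H/H   [H → x]
x/x/H/H/H/H => x/x/x/H/H/H   [H → x]
x/x/x/H/H/H => x/x/x/x/H/H   [H → x]
x/x/x/x/H/H => x/x/x/x/x/H   [H → x]
x/x/x/x/x/H => x/x/x/x/x/x   [H → x]

E=>S=>S/H=>S/H/H=>S/H/H/H=>S/H/H/H/H=>S/H/H/H/H/H=>H/H/H/H/H/H=>x/H/H/H/H/H=>x/x/H/H/H/H=>x/x/x/H/H/H=>x/x/x/x/H/H=>x/x/x/x/x/H=>x/x/x/x/x/x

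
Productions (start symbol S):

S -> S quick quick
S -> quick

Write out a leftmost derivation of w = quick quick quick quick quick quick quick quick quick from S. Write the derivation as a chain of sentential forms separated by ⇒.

S ⇒ S quick quick ⇒ S quick quick quick quick ⇒ S quick quick quick quick quick quick ⇒ S quick quick quick quick quick quick quick quick ⇒ quick quick quick quick quick quick quick quick quick

S ⇒ S quick quick   [S -> S quick quick]
S quick quick ⇒ S quick quick quick quick   [S -> S quick quick]
S quick quick quick quick ⇒ S quick quick quick quick quick quick   [S -> S quick quick]
S quick quick quick quick quick quick ⇒ S quick quick quick quick quick quick quick quick   [S -> S quick quick]
S quick quick quick quick quick quick quick quick ⇒ quick quick quick quick quick quick quick quick quick   [S -> quick]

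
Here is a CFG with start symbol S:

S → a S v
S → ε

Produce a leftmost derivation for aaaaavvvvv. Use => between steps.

S => aSv   [S → a S v]
aSv => aaSvv   [S → a S v]
aaSvv => aaaSvvv   [S → a S v]
aaaSvvv => aaaaSvvvv   [S → a S v]
aaaaSvvvv => aaaaaSvvvvv   [S → a S v]
aaaaaSvvvvv => aaaaavvvvv   [S → ε]

S=>aSv=>aaSvv=>aaaSvvv=>aaaaSvvvv=>aaaaaSvvvvv=>aaaaavvvvv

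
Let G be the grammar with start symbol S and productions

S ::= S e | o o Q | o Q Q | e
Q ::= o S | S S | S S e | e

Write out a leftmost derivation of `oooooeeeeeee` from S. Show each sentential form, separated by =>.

S=>ooQ=>ooSS=>ooSeS=>oooQQeS=>oooSSQeS=>oooooQSQeS=>oooooSSeSQeS=>oooooeSeSQeS=>oooooeeeSQeS=>oooooeeeeQeS=>oooooeeeeeeS=>oooooeeeeeee

S => ooQ   [S ::= o o Q]
ooQ => ooSS   [Q ::= S S]
ooSS => ooSeS   [S ::= S e]
ooSeS => oooQQeS   [S ::= o Q Q]
oooQQeS => oooSSQeS   [Q ::= S S]
oooSSQeS => oooooQSQeS   [S ::= o o Q]
oooooQSQeS => oooooSSeSQeS   [Q ::= S S e]
oooooSSeSQeS => oooooeSeSQeS   [S ::= e]
oooooeSeSQeS => oooooeeeSQeS   [S ::= e]
oooooeeeSQeS => oooooeeeeQeS   [S ::= e]
oooooeeeeQeS => oooooeeeeeeS   [Q ::= e]
oooooeeeeeeS => oooooeeeeeee   [S ::= e]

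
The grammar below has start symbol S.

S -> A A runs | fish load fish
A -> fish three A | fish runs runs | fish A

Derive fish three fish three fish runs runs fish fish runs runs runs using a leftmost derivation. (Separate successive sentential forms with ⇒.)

S ⇒ A A runs ⇒ fish three A A runs ⇒ fish three fish three A A runs ⇒ fish three fish three fish runs runs A runs ⇒ fish three fish three fish runs runs fish A runs ⇒ fish three fish three fish runs runs fish fish runs runs runs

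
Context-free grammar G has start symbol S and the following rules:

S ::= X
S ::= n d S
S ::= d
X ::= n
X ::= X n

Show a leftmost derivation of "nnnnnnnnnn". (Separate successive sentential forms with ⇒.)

S⇒X⇒Xn⇒Xnn⇒Xnnn⇒Xnnnn⇒Xnnnnn⇒Xnnnnnn⇒Xnnnnnnn⇒Xnnnnnnnn⇒Xnnnnnnnnn⇒nnnnnnnnnn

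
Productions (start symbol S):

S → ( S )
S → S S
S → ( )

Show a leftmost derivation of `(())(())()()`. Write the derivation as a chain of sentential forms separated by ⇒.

S ⇒ SS   [S → S S]
SS ⇒ SSS   [S → S S]
SSS ⇒ (S)SS   [S → ( S )]
(S)SS ⇒ (())SS   [S → ( )]
(())SS ⇒ (())SSS   [S → S S]
(())SSS ⇒ (())(S)SS   [S → ( S )]
(())(S)SS ⇒ (())(())SS   [S → ( )]
(())(())SS ⇒ (())(())()S   [S → ( )]
(())(())()S ⇒ (())(())()()   [S → ( )]

S ⇒ SS ⇒ SSS ⇒ (S)SS ⇒ (())SS ⇒ (())SSS ⇒ (())(S)SS ⇒ (())(())SS ⇒ (())(())()S ⇒ (())(())()()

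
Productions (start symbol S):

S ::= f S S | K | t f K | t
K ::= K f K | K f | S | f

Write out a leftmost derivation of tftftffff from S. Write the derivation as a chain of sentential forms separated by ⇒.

S ⇒ tfK ⇒ tfKf ⇒ tfKfKf ⇒ tfKffKf ⇒ tfKfKffKf ⇒ tfSfKffKf ⇒ tftfKffKf ⇒ tftfSffKf ⇒ tftftffKf ⇒ tftftffff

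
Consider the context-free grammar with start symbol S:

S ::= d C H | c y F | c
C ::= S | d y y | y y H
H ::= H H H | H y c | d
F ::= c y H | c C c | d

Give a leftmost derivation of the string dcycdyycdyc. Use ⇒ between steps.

S⇒dCH⇒dSH⇒dcyFH⇒dcycCcH⇒dcycdyycH⇒dcycdyycHyc⇒dcycdyycdyc

S ⇒ dCH   [S ::= d C H]
dCH ⇒ dSH   [C ::= S]
dSH ⇒ dcyFH   [S ::= c y F]
dcyFH ⇒ dcycCcH   [F ::= c C c]
dcycCcH ⇒ dcycdyycH   [C ::= d y y]
dcycdyycH ⇒ dcycdyycHyc   [H ::= H y c]
dcycdyycHyc ⇒ dcycdyycdyc   [H ::= d]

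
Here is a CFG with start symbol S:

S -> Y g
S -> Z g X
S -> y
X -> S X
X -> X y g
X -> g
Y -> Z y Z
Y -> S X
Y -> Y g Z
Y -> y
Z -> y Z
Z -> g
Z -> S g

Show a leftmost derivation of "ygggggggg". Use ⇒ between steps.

S ⇒ Yg ⇒ SXg ⇒ ZgXXg ⇒ SggXXg ⇒ ZgXggXXg ⇒ yZgXggXXg ⇒ yggXggXXg ⇒ ygggggXXg ⇒ yggggggXg ⇒ ygggggggg

S ⇒ Yg   [S -> Y g]
Yg ⇒ SXg   [Y -> S X]
SXg ⇒ ZgXXg   [S -> Z g X]
ZgXXg ⇒ SggXXg   [Z -> S g]
SggXXg ⇒ ZgXggXXg   [S -> Z g X]
ZgXggXXg ⇒ yZgXggXXg   [Z -> y Z]
yZgXggXXg ⇒ yggXggXXg   [Z -> g]
yggXggXXg ⇒ ygggggXXg   [X -> g]
ygggggXXg ⇒ yggggggXg   [X -> g]
yggggggXg ⇒ ygggggggg   [X -> g]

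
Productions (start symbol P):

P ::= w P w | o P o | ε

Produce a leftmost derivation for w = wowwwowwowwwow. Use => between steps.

P=>wPw=>woPow=>wowPwow=>wowwPwwow=>wowwwPwwwow=>wowwwoPowwwow=>wowwwowPwowwwow=>wowwwowwowwwow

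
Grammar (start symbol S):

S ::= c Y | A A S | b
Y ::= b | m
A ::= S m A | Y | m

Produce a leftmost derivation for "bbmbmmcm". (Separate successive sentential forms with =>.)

S => AAS   [S ::= A A S]
AAS => YAS   [A ::= Y]
YAS => bAS   [Y ::= b]
bAS => bSmAS   [A ::= S m A]
bSmAS => bbmAS   [S ::= b]
bbmAS => bbmSmAS   [A ::= S m A]
bbmSmAS => bbmbmAS   [S ::= b]
bbmbmAS => bbmbmYS   [A ::= Y]
bbmbmYS => bbmbmmS   [Y ::= m]
bbmbmmS => bbmbmmcY   [S ::= c Y]
bbmbmmcY => bbmbmmcm   [Y ::= m]

S=>AAS=>YAS=>bAS=>bSmAS=>bbmAS=>bbmSmAS=>bbmbmAS=>bbmbmYS=>bbmbmmS=>bbmbmmcY=>bbmbmmcm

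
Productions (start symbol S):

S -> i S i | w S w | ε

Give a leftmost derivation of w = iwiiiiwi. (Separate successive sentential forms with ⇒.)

S ⇒ iSi   [S -> i S i]
iSi ⇒ iwSwi   [S -> w S w]
iwSwi ⇒ iwiSiwi   [S -> i S i]
iwiSiwi ⇒ iwiiSiiwi   [S -> i S i]
iwiiSiiwi ⇒ iwiiiiwi   [S -> ε]

S ⇒ iSi ⇒ iwSwi ⇒ iwiSiwi ⇒ iwiiSiiwi ⇒ iwiiiiwi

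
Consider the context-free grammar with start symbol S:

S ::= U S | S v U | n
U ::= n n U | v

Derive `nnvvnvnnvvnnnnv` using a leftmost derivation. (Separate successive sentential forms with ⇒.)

S ⇒ SvU ⇒ USvU ⇒ nnUSvU ⇒ nnvSvU ⇒ nnvUSvU ⇒ nnvvSvU ⇒ nnvvSvUvU ⇒ nnvvnvUvU ⇒ nnvvnvnnUvU ⇒ nnvvnvnnvvU ⇒ nnvvnvnnvvnnU ⇒ nnvvnvnnvvnnnnU ⇒ nnvvnvnnvvnnnnv

S ⇒ SvU   [S ::= S v U]
SvU ⇒ USvU   [S ::= U S]
USvU ⇒ nnUSvU   [U ::= n n U]
nnUSvU ⇒ nnvSvU   [U ::= v]
nnvSvU ⇒ nnvUSvU   [S ::= U S]
nnvUSvU ⇒ nnvvSvU   [U ::= v]
nnvvSvU ⇒ nnvvSvUvU   [S ::= S v U]
nnvvSvUvU ⇒ nnvvnvUvU   [S ::= n]
nnvvnvUvU ⇒ nnvvnvnnUvU   [U ::= n n U]
nnvvnvnnUvU ⇒ nnvvnvnnvvU   [U ::= v]
nnvvnvnnvvU ⇒ nnvvnvnnvvnnU   [U ::= n n U]
nnvvnvnnvvnnU ⇒ nnvvnvnnvvnnnnU   [U ::= n n U]
nnvvnvnnvvnnnnU ⇒ nnvvnvnnvvnnnnv   [U ::= v]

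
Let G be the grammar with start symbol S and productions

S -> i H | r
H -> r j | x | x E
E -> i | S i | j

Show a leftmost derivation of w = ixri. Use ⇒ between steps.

S⇒iH⇒ixE⇒ixSi⇒ixri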